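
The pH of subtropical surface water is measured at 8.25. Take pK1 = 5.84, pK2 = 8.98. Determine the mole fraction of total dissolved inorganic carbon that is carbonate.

α₂ = 0.156

α₂ = 1 / (1 + [H⁺]/K2 + [H⁺]²/(K1K2)) = 1 / (1 + 10^+0.73 + 10^-1.68)
   = 1 / (1 + 5.3703 + 0.020893) = 1/6.3912 = 0.1565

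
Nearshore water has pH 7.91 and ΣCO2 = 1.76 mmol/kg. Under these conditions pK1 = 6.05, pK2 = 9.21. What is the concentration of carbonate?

[CO3²⁻] = 0.0829 mmol/kg

α₂ = 1 / (1 + [H⁺]/K2 + [H⁺]²/(K1K2)) = 1 / (1 + 10^+1.30 + 10^-0.56)
   = 1 / (1 + 19.953 + 0.27542) = 1/21.228 = 0.04711
[CO3²⁻] = α₂ × DIC = 0.04711 × 1.76 = 0.0829 mmol/kg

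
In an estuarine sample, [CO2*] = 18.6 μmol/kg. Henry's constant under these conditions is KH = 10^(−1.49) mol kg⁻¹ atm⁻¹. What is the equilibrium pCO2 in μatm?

pCO2 = 575 μatm

KH = 10^(−1.49) = 3.236×10^-2 mol kg⁻¹ atm⁻¹
pCO2 = [CO2*]/KH = 18.6×10^-6 / 3.236×10^-2 = 5.75×10^-4 atm = 575 μatm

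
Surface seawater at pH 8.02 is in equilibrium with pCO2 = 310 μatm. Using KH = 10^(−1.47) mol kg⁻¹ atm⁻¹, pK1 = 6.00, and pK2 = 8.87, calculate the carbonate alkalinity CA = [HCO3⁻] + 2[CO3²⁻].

CA = 1.41 mmol/kg

[CO2*] = KH · pCO2 = 10^(−1.47) × 310×10^-6 = 1.050×10^-5 mol/kg
α₀ = 1/(1 + K1/[H⁺] + K1K2/[H⁺]²) = 1/(1 + 10^+2.02 + 10^+1.17) = 0.008298
DIC = [CO2*]/α₀ = 1.050×10^-5 / 0.008298 = 1.266 mmol/kg
CA = (α₁ + 2α₂)·DIC = (0.8690 + 2×0.1227) × 1.266 = 1.41 mmol/kg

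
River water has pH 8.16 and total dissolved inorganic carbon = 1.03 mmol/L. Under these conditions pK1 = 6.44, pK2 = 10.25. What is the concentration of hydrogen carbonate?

[HCO3⁻] = 1.00 mmol/L

α₁ = 1 / (1 + [H⁺]/K1 + K2/[H⁺]) = 1 / (1 + 10^-1.72 + 10^-2.09)
   = 1 / (1 + 0.019055 + 0.0081283) = 1/1.0272 = 0.9735
[HCO3⁻] = α₁ × DIC = 0.9735 × 1.03 = 1.00 mmol/L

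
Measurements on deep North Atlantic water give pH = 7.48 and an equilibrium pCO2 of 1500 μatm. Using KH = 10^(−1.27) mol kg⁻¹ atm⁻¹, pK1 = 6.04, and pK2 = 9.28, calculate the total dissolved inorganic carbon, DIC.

DIC = 2.33 mmol/kg

[CO2*] = KH · pCO2 = 10^(−1.27) × 1500×10^-6 = 8.055×10^-5 mol/kg
α₀ = 1/(1 + K1/[H⁺] + K1K2/[H⁺]²) = 1/(1 + 10^+1.44 + 10^-0.36) = 0.03451
DIC = [CO2*]/α₀ = 8.055×10^-5 / 0.03451 = 2.33 mmol/kg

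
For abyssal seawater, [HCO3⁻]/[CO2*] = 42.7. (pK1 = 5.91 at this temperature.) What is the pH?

pH = 7.54

From K1 = [H⁺][HCO3⁻]/[CO2*]:  pH = pK1 + log₁₀([HCO3⁻]/[CO2*])
log₁₀(42.7) = +1.630
pH = 5.91 + (+1.630) = 7.54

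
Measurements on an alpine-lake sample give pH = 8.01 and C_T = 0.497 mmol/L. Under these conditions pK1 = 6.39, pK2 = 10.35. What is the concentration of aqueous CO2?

α₀ = 1 / (1 + K1/[H⁺] + K1K2/[H⁺]²) = 1 / (1 + 10^+1.62 + 10^-0.72)
   = 1 / (1 + 41.687 + 0.19055) = 1/42.877 = 0.02332
[CO2*] = α₀ × DIC = 0.02332 × 0.497 = 0.0116 mmol/L = 11.6 μmol/L

[CO2*] = 11.6 μmol/L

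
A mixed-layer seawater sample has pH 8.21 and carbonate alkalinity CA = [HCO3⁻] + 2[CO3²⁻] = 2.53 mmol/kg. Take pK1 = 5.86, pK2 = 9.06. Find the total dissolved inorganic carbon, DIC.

CA = [HCO3⁻] + 2[CO3²⁻] = (α₁ + 2α₂)·DIC
At pH 8.21: [H⁺]/K1 = 10^-2.35 = 0.0044668, K2/[H⁺] = 10^-0.85 = 0.14125
α₁ = 1/(1 + 0.0044668 + 0.14125) = 1/1.1457 = 0.8728; α₂ = α₁·K2/[H⁺] = 0.1233
α₁ + 2α₂ = 1.1194
DIC = CA / (α₁ + 2α₂) = 2.53 / 1.1194 = 2.26 mmol/kg

DIC = 2.26 mmol/kg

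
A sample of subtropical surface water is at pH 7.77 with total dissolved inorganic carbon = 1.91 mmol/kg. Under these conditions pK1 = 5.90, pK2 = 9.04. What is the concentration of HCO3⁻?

α₁ = 1 / (1 + [H⁺]/K1 + K2/[H⁺]) = 1 / (1 + 10^-1.87 + 10^-1.27)
   = 1 / (1 + 0.013490 + 0.053703) = 1/1.0672 = 0.9370
[HCO3⁻] = α₁ × DIC = 0.9370 × 1.91 = 1.79 mmol/kg

[HCO3⁻] = 1.79 mmol/kg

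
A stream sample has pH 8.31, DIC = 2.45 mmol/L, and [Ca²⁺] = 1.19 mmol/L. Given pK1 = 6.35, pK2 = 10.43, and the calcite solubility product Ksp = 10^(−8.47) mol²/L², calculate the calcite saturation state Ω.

Ω = 6.41

α₂ = 1 / (1 + [H⁺]/K2 + [H⁺]²/(K1K2)) = 1 / (1 + 10^+2.12 + 10^+0.16)
   = 1 / (1 + 131.83 + 1.4454) = 1/134.27 = 0.007448
[CO3²⁻] = α₂ × DIC = 0.007448 × 2.45 = 0.01825 mmol/L = 18.25 μmol/L
Ksp = 10^(−8.47) = 3.388×10^-9
Ω = [Ca²⁺][CO3²⁻]/Ksp = (1.19×10^-3)(1.825×10^-5) / 3.388×10^-9 = 6.41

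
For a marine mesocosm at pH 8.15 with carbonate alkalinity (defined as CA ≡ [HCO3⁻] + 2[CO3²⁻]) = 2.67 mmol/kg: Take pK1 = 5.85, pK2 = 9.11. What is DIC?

DIC = 2.44 mmol/kg

CA = [HCO3⁻] + 2[CO3²⁻] = (α₁ + 2α₂)·DIC
At pH 8.15: [H⁺]/K1 = 10^-2.30 = 0.0050119, K2/[H⁺] = 10^-0.96 = 0.10965
α₁ = 1/(1 + 0.0050119 + 0.10965) = 1/1.1147 = 0.8971; α₂ = α₁·K2/[H⁺] = 0.09837
α₁ + 2α₂ = 1.0939
DIC = CA / (α₁ + 2α₂) = 2.67 / 1.0939 = 2.44 mmol/kg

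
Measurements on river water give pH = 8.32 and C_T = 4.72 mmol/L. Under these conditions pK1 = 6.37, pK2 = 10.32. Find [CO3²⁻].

[CO3²⁻] = 0.0462 mmol/L

α₂ = 1 / (1 + [H⁺]/K2 + [H⁺]²/(K1K2)) = 1 / (1 + 10^+2.00 + 10^+0.05)
   = 1 / (1 + 100.00 + 1.1220) = 1/102.12 = 0.009792
[CO3²⁻] = α₂ × DIC = 0.009792 × 4.72 = 0.0462 mmol/L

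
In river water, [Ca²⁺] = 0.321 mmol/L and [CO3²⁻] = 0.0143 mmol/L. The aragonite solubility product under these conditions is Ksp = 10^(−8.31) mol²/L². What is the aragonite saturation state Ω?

Ω = 0.937

Ksp = 10^(−8.31) = 4.898×10^-9
Ω = [Ca²⁺][CO3²⁻]/Ksp = (0.321×10^-3)(0.0143×10^-3) / 4.898×10^-9 = 0.937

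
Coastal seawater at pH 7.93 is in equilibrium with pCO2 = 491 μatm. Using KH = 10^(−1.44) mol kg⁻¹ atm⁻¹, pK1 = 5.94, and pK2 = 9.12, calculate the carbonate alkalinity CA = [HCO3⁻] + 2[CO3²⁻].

[CO2*] = KH · pCO2 = 10^(−1.44) × 491×10^-6 = 1.783×10^-5 mol/kg
α₀ = 1/(1 + K1/[H⁺] + K1K2/[H⁺]²) = 1/(1 + 10^+1.99 + 10^+0.80) = 0.009521
DIC = [CO2*]/α₀ = 1.783×10^-5 / 0.009521 = 1.872 mmol/kg
CA = (α₁ + 2α₂)·DIC = (0.9304 + 2×0.06007) × 1.872 = 1.97 mmol/kg

CA = 1.97 mmol/kg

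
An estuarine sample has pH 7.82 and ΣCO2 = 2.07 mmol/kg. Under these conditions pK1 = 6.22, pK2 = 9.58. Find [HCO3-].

α₁ = 1 / (1 + [H⁺]/K1 + K2/[H⁺]) = 1 / (1 + 10^-1.60 + 10^-1.76)
   = 1 / (1 + 0.025119 + 0.017378) = 1/1.0425 = 0.9592
[HCO3⁻] = α₁ × DIC = 0.9592 × 2.07 = 1.99 mmol/kg

[HCO3⁻] = 1.99 mmol/kg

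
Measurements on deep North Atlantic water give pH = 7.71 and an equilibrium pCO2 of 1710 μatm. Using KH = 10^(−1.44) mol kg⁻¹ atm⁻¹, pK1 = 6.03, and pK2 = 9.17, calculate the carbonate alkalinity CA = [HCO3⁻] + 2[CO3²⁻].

[CO2*] = KH · pCO2 = 10^(−1.44) × 1710×10^-6 = 6.209×10^-5 mol/kg
α₀ = 1/(1 + K1/[H⁺] + K1K2/[H⁺]²) = 1/(1 + 10^+1.68 + 10^+0.22) = 0.01979
DIC = [CO2*]/α₀ = 6.209×10^-5 / 0.01979 = 3.137 mmol/kg
CA = (α₁ + 2α₂)·DIC = (0.9474 + 2×0.03285) × 3.137 = 3.18 mmol/kg

CA = 3.18 mmol/kg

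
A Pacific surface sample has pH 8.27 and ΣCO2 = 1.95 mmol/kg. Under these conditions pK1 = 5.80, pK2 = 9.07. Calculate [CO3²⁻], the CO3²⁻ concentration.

α₂ = 1 / (1 + [H⁺]/K2 + [H⁺]²/(K1K2)) = 1 / (1 + 10^+0.80 + 10^-1.67)
   = 1 / (1 + 6.3096 + 0.021380) = 1/7.3310 = 0.1364
[CO3²⁻] = α₂ × DIC = 0.1364 × 1.95 = 0.266 mmol/kg

[CO3²⁻] = 0.266 mmol/kg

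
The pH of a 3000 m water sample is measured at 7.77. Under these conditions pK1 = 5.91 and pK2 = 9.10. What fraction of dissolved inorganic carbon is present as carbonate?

α₂ = 1 / (1 + [H⁺]/K2 + [H⁺]²/(K1K2)) = 1 / (1 + 10^+1.33 + 10^-0.53)
   = 1 / (1 + 21.380 + 0.29512) = 1/22.675 = 0.04410

α₂ = 0.0441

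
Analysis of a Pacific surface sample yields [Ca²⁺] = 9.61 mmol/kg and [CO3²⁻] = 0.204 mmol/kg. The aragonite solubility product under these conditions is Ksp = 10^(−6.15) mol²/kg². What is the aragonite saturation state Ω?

Ω = 2.77

Ksp = 10^(−6.15) = 7.079×10^-7
Ω = [Ca²⁺][CO3²⁻]/Ksp = (9.61×10^-3)(0.204×10^-3) / 7.079×10^-7 = 2.77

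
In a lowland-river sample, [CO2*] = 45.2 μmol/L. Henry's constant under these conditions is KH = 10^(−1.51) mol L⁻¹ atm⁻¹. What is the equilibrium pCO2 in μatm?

pCO2 = 1460 μatm

KH = 10^(−1.51) = 3.090×10^-2 mol L⁻¹ atm⁻¹
pCO2 = [CO2*]/KH = 45.2×10^-6 / 3.090×10^-2 = 1.46×10^-3 atm = 1460 μatm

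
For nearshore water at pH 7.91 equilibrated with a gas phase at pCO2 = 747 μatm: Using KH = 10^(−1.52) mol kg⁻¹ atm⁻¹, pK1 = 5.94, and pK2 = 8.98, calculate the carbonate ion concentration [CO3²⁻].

[CO2*] = KH · pCO2 = 10^(−1.52) × 747×10^-6 = 2.256×10^-5 mol/kg
α₀ = 1/(1 + K1/[H⁺] + K1K2/[H⁺]²) = 1/(1 + 10^+1.97 + 10^+0.90) = 0.009778
DIC = [CO2*]/α₀ = 2.256×10^-5 / 0.009778 = 2.307 mmol/kg
[CO3²⁻] = α₂·DIC; α₂ = 0.07767, so [CO3²⁻] = 0.07767 × 2.307 = 0.179 mmol/kg

[CO3²⁻] = 0.179 mmol/kg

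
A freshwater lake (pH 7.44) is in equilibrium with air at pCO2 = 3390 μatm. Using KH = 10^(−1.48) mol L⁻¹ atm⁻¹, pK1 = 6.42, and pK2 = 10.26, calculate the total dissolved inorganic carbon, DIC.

[CO2*] = KH · pCO2 = 10^(−1.48) × 3390×10^-6 = 1.123×10^-4 mol/L
α₀ = 1/(1 + K1/[H⁺] + K1K2/[H⁺]²) = 1/(1 + 10^+1.02 + 10^-1.80) = 0.08705
DIC = [CO2*]/α₀ = 1.123×10^-4 / 0.08705 = 1.29 mmol/L

DIC = 1.29 mmol/L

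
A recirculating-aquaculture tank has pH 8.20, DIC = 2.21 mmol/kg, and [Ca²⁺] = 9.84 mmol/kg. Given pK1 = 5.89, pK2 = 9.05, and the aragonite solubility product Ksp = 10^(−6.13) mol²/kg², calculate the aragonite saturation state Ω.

Ω = 3.62

α₂ = 1 / (1 + [H⁺]/K2 + [H⁺]²/(K1K2)) = 1 / (1 + 10^+0.85 + 10^-1.46)
   = 1 / (1 + 7.0795 + 0.034674) = 1/8.1141 = 0.1232
[CO3²⁻] = α₂ × DIC = 0.1232 × 2.21 = 0.2724 mmol/kg
Ksp = 10^(−6.13) = 7.413×10^-7
Ω = [Ca²⁺][CO3²⁻]/Ksp = (9.84×10^-3)(2.724×10^-4) / 7.413×10^-7 = 3.62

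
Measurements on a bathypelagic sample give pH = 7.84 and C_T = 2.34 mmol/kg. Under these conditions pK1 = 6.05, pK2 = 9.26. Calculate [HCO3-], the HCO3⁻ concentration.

[HCO3⁻] = 2.22 mmol/kg

α₁ = 1 / (1 + [H⁺]/K1 + K2/[H⁺]) = 1 / (1 + 10^-1.79 + 10^-1.42)
   = 1 / (1 + 0.016218 + 0.038019) = 1/1.0542 = 0.9486
[HCO3⁻] = α₁ × DIC = 0.9486 × 2.34 = 2.22 mmol/kg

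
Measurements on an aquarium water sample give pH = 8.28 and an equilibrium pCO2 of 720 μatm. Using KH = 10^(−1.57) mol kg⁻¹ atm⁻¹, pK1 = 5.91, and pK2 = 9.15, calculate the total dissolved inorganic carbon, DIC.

[CO2*] = KH · pCO2 = 10^(−1.57) × 720×10^-6 = 1.938×10^-5 mol/kg
α₀ = 1/(1 + K1/[H⁺] + K1K2/[H⁺]²) = 1/(1 + 10^+2.37 + 10^+1.50) = 0.003745
DIC = [CO2*]/α₀ = 1.938×10^-5 / 0.003745 = 5.18 mmol/kg

DIC = 5.18 mmol/kg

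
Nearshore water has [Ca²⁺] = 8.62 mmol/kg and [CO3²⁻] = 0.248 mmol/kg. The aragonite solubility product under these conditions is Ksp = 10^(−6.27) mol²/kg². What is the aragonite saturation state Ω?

Ω = 3.98

Ksp = 10^(−6.27) = 5.370×10^-7
Ω = [Ca²⁺][CO3²⁻]/Ksp = (8.62×10^-3)(0.248×10^-3) / 5.370×10^-7 = 3.98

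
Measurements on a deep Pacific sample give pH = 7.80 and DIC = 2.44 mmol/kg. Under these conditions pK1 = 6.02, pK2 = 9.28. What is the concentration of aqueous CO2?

[CO2*] = 0.0386 mmol/kg

α₀ = 1 / (1 + K1/[H⁺] + K1K2/[H⁺]²) = 1 / (1 + 10^+1.78 + 10^+0.30)
   = 1 / (1 + 60.256 + 1.9953) = 1/63.251 = 0.01581
[CO2*] = α₀ × DIC = 0.01581 × 2.44 = 0.0386 mmol/kg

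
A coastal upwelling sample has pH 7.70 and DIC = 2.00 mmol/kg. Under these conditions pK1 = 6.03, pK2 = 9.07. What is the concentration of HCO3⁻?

[HCO3⁻] = 1.88 mmol/kg

α₁ = 1 / (1 + [H⁺]/K1 + K2/[H⁺]) = 1 / (1 + 10^-1.67 + 10^-1.37)
   = 1 / (1 + 0.021380 + 0.042658) = 1/1.0640 = 0.9398
[HCO3⁻] = α₁ × DIC = 0.9398 × 2.00 = 1.88 mmol/kg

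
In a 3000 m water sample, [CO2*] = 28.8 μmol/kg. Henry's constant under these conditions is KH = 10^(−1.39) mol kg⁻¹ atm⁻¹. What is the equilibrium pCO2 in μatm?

pCO2 = 707 μatm

KH = 10^(−1.39) = 4.074×10^-2 mol kg⁻¹ atm⁻¹
pCO2 = [CO2*]/KH = 28.8×10^-6 / 4.074×10^-2 = 7.07×10^-4 atm = 707 μatm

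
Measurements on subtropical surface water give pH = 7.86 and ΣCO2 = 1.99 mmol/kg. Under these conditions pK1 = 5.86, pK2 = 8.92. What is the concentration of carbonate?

α₂ = 1 / (1 + [H⁺]/K2 + [H⁺]²/(K1K2)) = 1 / (1 + 10^+1.06 + 10^-0.94)
   = 1 / (1 + 11.482 + 0.11482) = 1/12.596 = 0.07939
[CO3²⁻] = α₂ × DIC = 0.07939 × 1.99 = 0.158 mmol/kg

[CO3²⁻] = 0.158 mmol/kg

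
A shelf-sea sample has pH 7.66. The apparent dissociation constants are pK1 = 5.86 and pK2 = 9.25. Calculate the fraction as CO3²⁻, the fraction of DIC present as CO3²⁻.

α₂ = 0.0247

α₂ = 1 / (1 + [H⁺]/K2 + [H⁺]²/(K1K2)) = 1 / (1 + 10^+1.59 + 10^-0.21)
   = 1 / (1 + 38.905 + 0.61660) = 1/40.521 = 0.02468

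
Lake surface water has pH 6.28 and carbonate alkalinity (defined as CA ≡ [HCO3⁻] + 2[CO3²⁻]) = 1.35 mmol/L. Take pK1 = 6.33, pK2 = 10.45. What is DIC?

DIC = 2.86 mmol/L

CA = [HCO3⁻] + 2[CO3²⁻] = (α₁ + 2α₂)·DIC
At pH 6.28: [H⁺]/K1 = 10^0.05 = 1.1220, K2/[H⁺] = 10^-4.17 = 6.7608×10^-5
α₁ = 1/(1 + 1.1220 + 6.7608×10^-5) = 1/2.1221 = 0.4712; α₂ = α₁·K2/[H⁺] = 3.186×10^-5
α₁ + 2α₂ = 0.4713
DIC = CA / (α₁ + 2α₂) = 1.35 / 0.4713 = 2.86 mmol/L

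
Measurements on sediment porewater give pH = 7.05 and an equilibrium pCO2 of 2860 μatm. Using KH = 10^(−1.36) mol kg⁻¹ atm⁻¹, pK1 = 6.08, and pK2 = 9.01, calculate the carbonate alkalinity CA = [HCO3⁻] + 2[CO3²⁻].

[CO2*] = KH · pCO2 = 10^(−1.36) × 2860×10^-6 = 1.248×10^-4 mol/kg
α₀ = 1/(1 + K1/[H⁺] + K1K2/[H⁺]²) = 1/(1 + 10^+0.97 + 10^-0.99) = 0.09583
DIC = [CO2*]/α₀ = 1.248×10^-4 / 0.09583 = 1.303 mmol/kg
CA = (α₁ + 2α₂)·DIC = (0.8944 + 2×0.009806) × 1.303 = 1.19 mmol/kg

CA = 1.19 mmol/kg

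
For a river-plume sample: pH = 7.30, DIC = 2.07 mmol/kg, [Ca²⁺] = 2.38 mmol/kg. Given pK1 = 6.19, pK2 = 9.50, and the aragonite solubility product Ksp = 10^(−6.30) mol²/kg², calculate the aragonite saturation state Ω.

α₂ = 1 / (1 + [H⁺]/K2 + [H⁺]²/(K1K2)) = 1 / (1 + 10^+2.20 + 10^+1.09)
   = 1 / (1 + 158.49 + 12.303) = 1/171.79 = 0.005821
[CO3²⁻] = α₂ × DIC = 0.005821 × 2.07 = 0.01205 mmol/kg = 12.05 μmol/kg
Ksp = 10^(−6.30) = 5.012×10^-7
Ω = [Ca²⁺][CO3²⁻]/Ksp = (2.38×10^-3)(1.205×10^-5) / 5.012×10^-7 = 0.0572

Ω = 0.0572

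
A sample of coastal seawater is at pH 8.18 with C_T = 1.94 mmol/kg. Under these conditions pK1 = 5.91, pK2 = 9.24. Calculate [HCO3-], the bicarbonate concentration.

[HCO3⁻] = 1.78 mmol/kg

α₁ = 1 / (1 + [H⁺]/K1 + K2/[H⁺]) = 1 / (1 + 10^-2.27 + 10^-1.06)
   = 1 / (1 + 0.0053703 + 0.087096) = 1/1.0925 = 0.9154
[HCO3⁻] = α₁ × DIC = 0.9154 × 1.94 = 1.78 mmol/kg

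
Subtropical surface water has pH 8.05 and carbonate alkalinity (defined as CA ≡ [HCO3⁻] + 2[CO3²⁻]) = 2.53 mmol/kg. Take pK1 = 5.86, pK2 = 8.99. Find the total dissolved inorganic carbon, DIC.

CA = [HCO3⁻] + 2[CO3²⁻] = (α₁ + 2α₂)·DIC
At pH 8.05: [H⁺]/K1 = 10^-2.19 = 0.0064565, K2/[H⁺] = 10^-0.94 = 0.11482
α₁ = 1/(1 + 0.0064565 + 0.11482) = 1/1.1213 = 0.8918; α₂ = α₁·K2/[H⁺] = 0.1024
α₁ + 2α₂ = 1.0966
DIC = CA / (α₁ + 2α₂) = 2.53 / 1.0966 = 2.31 mmol/kg

DIC = 2.31 mmol/kg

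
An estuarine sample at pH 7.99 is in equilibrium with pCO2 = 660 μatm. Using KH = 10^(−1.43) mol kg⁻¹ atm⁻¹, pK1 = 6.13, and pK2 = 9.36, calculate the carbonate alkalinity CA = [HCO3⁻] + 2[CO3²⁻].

[CO2*] = KH · pCO2 = 10^(−1.43) × 660×10^-6 = 2.452×10^-5 mol/kg
α₀ = 1/(1 + K1/[H⁺] + K1K2/[H⁺]²) = 1/(1 + 10^+1.86 + 10^+0.49) = 0.01307
DIC = [CO2*]/α₀ = 2.452×10^-5 / 0.01307 = 1.877 mmol/kg
CA = (α₁ + 2α₂)·DIC = (0.9466 + 2×0.04038) × 1.877 = 1.93 mmol/kg

CA = 1.93 mmol/kg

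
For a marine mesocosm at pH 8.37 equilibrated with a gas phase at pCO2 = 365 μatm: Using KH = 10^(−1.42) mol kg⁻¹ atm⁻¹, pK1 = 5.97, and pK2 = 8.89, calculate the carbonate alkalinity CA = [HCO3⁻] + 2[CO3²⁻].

[CO2*] = KH · pCO2 = 10^(−1.42) × 365×10^-6 = 1.388×10^-5 mol/kg
α₀ = 1/(1 + K1/[H⁺] + K1K2/[H⁺]²) = 1/(1 + 10^+2.40 + 10^+1.88) = 0.003048
DIC = [CO2*]/α₀ = 1.388×10^-5 / 0.003048 = 4.552 mmol/kg
CA = (α₁ + 2α₂)·DIC = (0.7657 + 2×0.2312) × 4.552 = 5.59 mmol/kg

CA = 5.59 mmol/kg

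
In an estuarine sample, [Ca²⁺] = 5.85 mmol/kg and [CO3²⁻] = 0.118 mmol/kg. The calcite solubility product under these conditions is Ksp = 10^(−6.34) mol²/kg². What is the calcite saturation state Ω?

Ω = 1.51

Ksp = 10^(−6.34) = 4.571×10^-7
Ω = [Ca²⁺][CO3²⁻]/Ksp = (5.85×10^-3)(0.118×10^-3) / 4.571×10^-7 = 1.51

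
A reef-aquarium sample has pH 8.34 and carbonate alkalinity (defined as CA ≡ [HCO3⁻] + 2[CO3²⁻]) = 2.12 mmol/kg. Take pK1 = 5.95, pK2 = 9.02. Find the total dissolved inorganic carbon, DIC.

DIC = 1.81 mmol/kg

CA = [HCO3⁻] + 2[CO3²⁻] = (α₁ + 2α₂)·DIC
At pH 8.34: [H⁺]/K1 = 10^-2.39 = 0.0040738, K2/[H⁺] = 10^-0.68 = 0.20893
α₁ = 1/(1 + 0.0040738 + 0.20893) = 1/1.2130 = 0.8244; α₂ = α₁·K2/[H⁺] = 0.1722
α₁ + 2α₂ = 1.1689
DIC = CA / (α₁ + 2α₂) = 2.12 / 1.1689 = 1.81 mmol/kg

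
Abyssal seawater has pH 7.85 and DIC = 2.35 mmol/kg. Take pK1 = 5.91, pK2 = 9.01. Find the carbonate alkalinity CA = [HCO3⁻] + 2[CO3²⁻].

CA = 2.48 mmol/kg

CA = [HCO3⁻] + 2[CO3²⁻] = (α₁ + 2α₂)·DIC
At pH 7.85: [H⁺]/K1 = 10^-1.94 = 0.011482, K2/[H⁺] = 10^-1.16 = 0.069183
α₁ = 1/(1 + 0.011482 + 0.069183) = 1/1.0807 = 0.9254; α₂ = α₁·K2/[H⁺] = 0.06402
α₁ + 2α₂ = 1.0534
CA = 1.0534 × 2.35 = 2.48 mmol/kg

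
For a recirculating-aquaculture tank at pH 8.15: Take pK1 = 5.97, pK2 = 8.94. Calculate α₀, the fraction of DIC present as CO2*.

α₀ = 1 / (1 + K1/[H⁺] + K1K2/[H⁺]²) = 1 / (1 + 10^+2.18 + 10^+1.39)
   = 1 / (1 + 151.36 + 24.547) = 1/176.90 = 0.005653

α₀ = 0.00565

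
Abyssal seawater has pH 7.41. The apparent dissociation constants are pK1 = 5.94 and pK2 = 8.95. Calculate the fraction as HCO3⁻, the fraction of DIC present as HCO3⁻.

α₁ = 1 / (1 + [H⁺]/K1 + K2/[H⁺]) = 1 / (1 + 10^-1.47 + 10^-1.54)
   = 1 / (1 + 0.033884 + 0.028840) = 1/1.0627 = 0.9410

α₁ = 0.941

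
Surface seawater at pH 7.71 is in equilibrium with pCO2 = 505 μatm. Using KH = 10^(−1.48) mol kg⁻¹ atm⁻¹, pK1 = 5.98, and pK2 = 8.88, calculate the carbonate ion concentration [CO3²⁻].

[CO2*] = KH · pCO2 = 10^(−1.48) × 505×10^-6 = 1.672×10^-5 mol/kg
α₀ = 1/(1 + K1/[H⁺] + K1K2/[H⁺]²) = 1/(1 + 10^+1.73 + 10^+0.56) = 0.01714
DIC = [CO2*]/α₀ = 1.672×10^-5 / 0.01714 = 0.9755 mmol/kg
[CO3²⁻] = α₂·DIC; α₂ = 0.06224, so [CO3²⁻] = 0.06224 × 0.9755 = 0.0607 mmol/kg

[CO3²⁻] = 0.0607 mmol/kg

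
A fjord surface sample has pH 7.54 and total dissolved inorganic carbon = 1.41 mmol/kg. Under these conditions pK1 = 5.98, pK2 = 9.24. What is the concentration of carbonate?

[CO3²⁻] = 0.0269 mmol/kg

α₂ = 1 / (1 + [H⁺]/K2 + [H⁺]²/(K1K2)) = 1 / (1 + 10^+1.70 + 10^+0.14)
   = 1 / (1 + 50.119 + 1.3804) = 1/52.499 = 0.01905
[CO3²⁻] = α₂ × DIC = 0.01905 × 1.41 = 0.0269 mmol/kg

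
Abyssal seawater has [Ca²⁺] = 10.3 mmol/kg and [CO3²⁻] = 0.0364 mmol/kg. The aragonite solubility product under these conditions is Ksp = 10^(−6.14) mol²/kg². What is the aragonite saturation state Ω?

Ksp = 10^(−6.14) = 7.244×10^-7
Ω = [Ca²⁺][CO3²⁻]/Ksp = (10.3×10^-3)(0.0364×10^-3) / 7.244×10^-7 = 0.518

Ω = 0.518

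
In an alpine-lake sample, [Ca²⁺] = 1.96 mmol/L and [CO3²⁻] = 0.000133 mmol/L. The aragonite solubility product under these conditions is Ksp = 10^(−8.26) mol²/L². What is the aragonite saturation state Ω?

Ω = 0.0474

Ksp = 10^(−8.26) = 5.495×10^-9
Ω = [Ca²⁺][CO3²⁻]/Ksp = (1.96×10^-3)(0.000133×10^-3) / 5.495×10^-9 = 0.0474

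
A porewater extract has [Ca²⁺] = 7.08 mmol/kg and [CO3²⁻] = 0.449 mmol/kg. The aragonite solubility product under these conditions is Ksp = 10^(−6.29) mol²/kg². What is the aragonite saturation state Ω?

Ω = 6.20

Ksp = 10^(−6.29) = 5.129×10^-7
Ω = [Ca²⁺][CO3²⁻]/Ksp = (7.08×10^-3)(0.449×10^-3) / 5.129×10^-7 = 6.20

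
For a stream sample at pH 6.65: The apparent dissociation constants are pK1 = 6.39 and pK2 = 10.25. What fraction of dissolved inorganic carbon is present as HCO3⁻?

α₁ = 1 / (1 + [H⁺]/K1 + K2/[H⁺]) = 1 / (1 + 10^-0.26 + 10^-3.60)
   = 1 / (1 + 0.54954 + 0.00025119) = 1/1.5498 = 0.6452

α₁ = 0.645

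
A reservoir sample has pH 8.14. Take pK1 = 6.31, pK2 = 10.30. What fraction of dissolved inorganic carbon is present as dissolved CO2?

α₀ = 0.0145

α₀ = 1 / (1 + K1/[H⁺] + K1K2/[H⁺]²) = 1 / (1 + 10^+1.83 + 10^-0.33)
   = 1 / (1 + 67.608 + 0.46774) = 1/69.076 = 0.01448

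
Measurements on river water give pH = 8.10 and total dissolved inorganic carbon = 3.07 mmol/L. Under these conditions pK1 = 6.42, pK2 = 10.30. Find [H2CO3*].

[CO2*] = 0.0624 mmol/L

α₀ = 1 / (1 + K1/[H⁺] + K1K2/[H⁺]²) = 1 / (1 + 10^+1.68 + 10^-0.52)
   = 1 / (1 + 47.863 + 0.30200) = 1/49.165 = 0.02034
[CO2*] = α₀ × DIC = 0.02034 × 3.07 = 0.0624 mmol/L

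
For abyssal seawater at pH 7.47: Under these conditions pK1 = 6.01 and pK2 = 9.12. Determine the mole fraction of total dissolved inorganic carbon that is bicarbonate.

α₁ = 1 / (1 + [H⁺]/K1 + K2/[H⁺]) = 1 / (1 + 10^-1.46 + 10^-1.65)
   = 1 / (1 + 0.034674 + 0.022387) = 1/1.0571 = 0.9460

α₁ = 0.946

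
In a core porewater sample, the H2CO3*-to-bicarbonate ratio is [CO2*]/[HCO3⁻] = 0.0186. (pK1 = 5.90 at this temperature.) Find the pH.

From K1 = [H⁺][HCO3⁻]/[CO2*]:  pH = pK1 − log₁₀([CO2*]/[HCO3⁻])
log₁₀(0.0186) = -1.730
pH = 5.90 − (-1.730) = 7.63

pH = 7.63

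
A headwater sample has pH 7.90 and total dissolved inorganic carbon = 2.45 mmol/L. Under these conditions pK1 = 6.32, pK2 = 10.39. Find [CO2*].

[CO2*] = 0.0626 mmol/L

α₀ = 1 / (1 + K1/[H⁺] + K1K2/[H⁺]²) = 1 / (1 + 10^+1.58 + 10^-0.91)
   = 1 / (1 + 38.019 + 0.12303) = 1/39.142 = 0.02555
[CO2*] = α₀ × DIC = 0.02555 × 2.45 = 0.0626 mmol/L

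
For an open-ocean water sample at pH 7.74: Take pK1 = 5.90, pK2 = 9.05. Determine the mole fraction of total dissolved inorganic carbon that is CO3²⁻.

α₂ = 0.0461

α₂ = 1 / (1 + [H⁺]/K2 + [H⁺]²/(K1K2)) = 1 / (1 + 10^+1.31 + 10^-0.53)
   = 1 / (1 + 20.417 + 0.29512) = 1/21.713 = 0.04606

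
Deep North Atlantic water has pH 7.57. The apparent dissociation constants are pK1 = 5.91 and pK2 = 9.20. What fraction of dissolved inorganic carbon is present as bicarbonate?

α₁ = 1 / (1 + [H⁺]/K1 + K2/[H⁺]) = 1 / (1 + 10^-1.66 + 10^-1.63)
   = 1 / (1 + 0.021878 + 0.023442) = 1/1.0453 = 0.9566

α₁ = 0.957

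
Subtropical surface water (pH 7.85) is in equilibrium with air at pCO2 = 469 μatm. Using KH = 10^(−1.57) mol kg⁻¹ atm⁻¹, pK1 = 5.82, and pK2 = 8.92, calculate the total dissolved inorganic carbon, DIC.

[CO2*] = KH · pCO2 = 10^(−1.57) × 469×10^-6 = 1.262×10^-5 mol/kg
α₀ = 1/(1 + K1/[H⁺] + K1K2/[H⁺]²) = 1/(1 + 10^+2.03 + 10^+0.96) = 0.008527
DIC = [CO2*]/α₀ = 1.262×10^-5 / 0.008527 = 1.48 mmol/kg

DIC = 1.48 mmol/kg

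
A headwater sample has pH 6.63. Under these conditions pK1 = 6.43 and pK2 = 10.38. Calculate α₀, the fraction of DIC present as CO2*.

α₀ = 1 / (1 + K1/[H⁺] + K1K2/[H⁺]²) = 1 / (1 + 10^+0.20 + 10^-3.55)
   = 1 / (1 + 1.5849 + 0.00028184) = 1/2.5852 = 0.3868

α₀ = 0.387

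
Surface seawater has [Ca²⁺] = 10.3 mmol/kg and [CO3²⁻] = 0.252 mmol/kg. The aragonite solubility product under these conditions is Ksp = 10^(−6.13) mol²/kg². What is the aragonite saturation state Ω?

Ksp = 10^(−6.13) = 7.413×10^-7
Ω = [Ca²⁺][CO3²⁻]/Ksp = (10.3×10^-3)(0.252×10^-3) / 7.413×10^-7 = 3.50

Ω = 3.50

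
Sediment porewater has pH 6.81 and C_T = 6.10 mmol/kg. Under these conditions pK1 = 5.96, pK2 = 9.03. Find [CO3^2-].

α₂ = 1 / (1 + [H⁺]/K2 + [H⁺]²/(K1K2)) = 1 / (1 + 10^+2.22 + 10^+1.37)
   = 1 / (1 + 165.96 + 23.442) = 1/190.40 = 0.005252
[CO3²⁻] = α₂ × DIC = 0.005252 × 6.10 = 0.0320 mmol/kg

[CO3²⁻] = 0.0320 mmol/kg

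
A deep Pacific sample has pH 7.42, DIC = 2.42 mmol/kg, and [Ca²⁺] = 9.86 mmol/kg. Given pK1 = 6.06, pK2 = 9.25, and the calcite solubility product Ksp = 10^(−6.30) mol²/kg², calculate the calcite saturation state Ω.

α₂ = 1 / (1 + [H⁺]/K2 + [H⁺]²/(K1K2)) = 1 / (1 + 10^+1.83 + 10^+0.47)
   = 1 / (1 + 67.608 + 2.9512) = 1/71.560 = 0.01397
[CO3²⁻] = α₂ × DIC = 0.01397 × 2.42 = 0.03382 mmol/kg
Ksp = 10^(−6.30) = 5.012×10^-7
Ω = [Ca²⁺][CO3²⁻]/Ksp = (9.86×10^-3)(3.382×10^-5) / 5.012×10^-7 = 0.665

Ω = 0.665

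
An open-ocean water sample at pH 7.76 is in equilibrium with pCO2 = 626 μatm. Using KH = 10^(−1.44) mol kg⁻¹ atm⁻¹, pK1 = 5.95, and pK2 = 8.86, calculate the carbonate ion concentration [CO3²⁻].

[CO2*] = KH · pCO2 = 10^(−1.44) × 626×10^-6 = 2.273×10^-5 mol/kg
α₀ = 1/(1 + K1/[H⁺] + K1K2/[H⁺]²) = 1/(1 + 10^+1.81 + 10^+0.71) = 0.01415
DIC = [CO2*]/α₀ = 2.273×10^-5 / 0.01415 = 1.607 mmol/kg
[CO3²⁻] = α₂·DIC; α₂ = 0.07255, so [CO3²⁻] = 0.07255 × 1.607 = 0.117 mmol/kg

[CO3²⁻] = 0.117 mmol/kg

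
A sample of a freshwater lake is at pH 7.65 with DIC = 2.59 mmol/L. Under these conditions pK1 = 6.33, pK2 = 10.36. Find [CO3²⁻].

α₂ = 1 / (1 + [H⁺]/K2 + [H⁺]²/(K1K2)) = 1 / (1 + 10^+2.71 + 10^+1.39)
   = 1 / (1 + 512.86 + 24.547) = 1/538.41 = 0.001857
[CO3²⁻] = α₂ × DIC = 0.001857 × 2.59 = 0.00481 mmol/L = 4.81 μmol/L

[CO3²⁻] = 4.81 μmol/L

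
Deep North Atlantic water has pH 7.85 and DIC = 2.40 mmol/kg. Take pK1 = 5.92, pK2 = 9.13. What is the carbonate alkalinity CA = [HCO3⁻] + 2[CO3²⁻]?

CA = [HCO3⁻] + 2[CO3²⁻] = (α₁ + 2α₂)·DIC
At pH 7.85: [H⁺]/K1 = 10^-1.93 = 0.011749, K2/[H⁺] = 10^-1.28 = 0.052481
α₁ = 1/(1 + 0.011749 + 0.052481) = 1/1.0642 = 0.9396; α₂ = α₁·K2/[H⁺] = 0.04931
α₁ + 2α₂ = 1.0383
CA = 1.0383 × 2.40 = 2.49 mmol/kg

CA = 2.49 mmol/kg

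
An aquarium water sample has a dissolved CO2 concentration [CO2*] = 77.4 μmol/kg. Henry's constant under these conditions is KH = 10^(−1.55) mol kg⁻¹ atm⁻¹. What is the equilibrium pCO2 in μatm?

KH = 10^(−1.55) = 2.818×10^-2 mol kg⁻¹ atm⁻¹
pCO2 = [CO2*]/KH = 77.4×10^-6 / 2.818×10^-2 = 2.75×10^-3 atm = 2750 μatm

pCO2 = 2750 μatm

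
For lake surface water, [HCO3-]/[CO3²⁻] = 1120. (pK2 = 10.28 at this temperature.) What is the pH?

pH = 7.23

From K2 = [H⁺][CO3²⁻]/[HCO3-]:  pH = pK2 − log₁₀([HCO3-]/[CO3²⁻])
log₁₀(1120) = +3.049
pH = 10.28 − (+3.049) = 7.23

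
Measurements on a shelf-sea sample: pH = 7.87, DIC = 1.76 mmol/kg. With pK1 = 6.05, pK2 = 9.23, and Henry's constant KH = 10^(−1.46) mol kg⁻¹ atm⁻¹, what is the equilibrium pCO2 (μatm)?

α₀ = 1 / (1 + K1/[H⁺] + K1K2/[H⁺]²) = 1 / (1 + 10^+1.82 + 10^+0.46)
   = 1 / (1 + 66.069 + 2.8840) = 1/69.953 = 0.01430
[CO2*] = α₀ × DIC = 0.01430 × 1.76 = 0.02516 mmol/kg
pCO2 = [CO2*]/KH = 2.516×10^-5 / 3.467×10^-2 = 726 μatm

pCO2 = 726 μatm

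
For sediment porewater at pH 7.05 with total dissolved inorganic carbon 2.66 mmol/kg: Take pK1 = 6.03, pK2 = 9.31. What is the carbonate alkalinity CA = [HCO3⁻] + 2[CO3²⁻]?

CA = [HCO3⁻] + 2[CO3²⁻] = (α₁ + 2α₂)·DIC
At pH 7.05: [H⁺]/K1 = 10^-1.02 = 0.095499, K2/[H⁺] = 10^-2.26 = 0.0054954
α₁ = 1/(1 + 0.095499 + 0.0054954) = 1/1.1010 = 0.9083; α₂ = α₁·K2/[H⁺] = 0.004991
α₁ + 2α₂ = 0.9183
CA = 0.9183 × 2.66 = 2.44 mmol/kg

CA = 2.44 mmol/kg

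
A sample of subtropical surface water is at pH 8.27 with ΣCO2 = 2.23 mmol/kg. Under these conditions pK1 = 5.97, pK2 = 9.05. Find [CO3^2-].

[CO3²⁻] = 0.316 mmol/kg

α₂ = 1 / (1 + [H⁺]/K2 + [H⁺]²/(K1K2)) = 1 / (1 + 10^+0.78 + 10^-1.52)
   = 1 / (1 + 6.0256 + 0.030200) = 1/7.0558 = 0.1417
[CO3²⁻] = α₂ × DIC = 0.1417 × 2.23 = 0.316 mmol/kg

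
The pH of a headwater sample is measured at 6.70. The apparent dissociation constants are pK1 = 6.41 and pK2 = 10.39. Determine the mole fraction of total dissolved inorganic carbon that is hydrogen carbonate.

α₁ = 0.661

α₁ = 1 / (1 + [H⁺]/K1 + K2/[H⁺]) = 1 / (1 + 10^-0.29 + 10^-3.69)
   = 1 / (1 + 0.51286 + 0.00020417) = 1/1.5131 = 0.6609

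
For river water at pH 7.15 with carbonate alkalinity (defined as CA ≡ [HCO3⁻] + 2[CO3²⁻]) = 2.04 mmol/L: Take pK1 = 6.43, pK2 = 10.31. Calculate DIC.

DIC = 2.43 mmol/L

CA = [HCO3⁻] + 2[CO3²⁻] = (α₁ + 2α₂)·DIC
At pH 7.15: [H⁺]/K1 = 10^-0.72 = 0.19055, K2/[H⁺] = 10^-3.16 = 0.00069183
α₁ = 1/(1 + 0.19055 + 0.00069183) = 1/1.1912 = 0.8395; α₂ = α₁·K2/[H⁺] = 0.0005808
α₁ + 2α₂ = 0.8406
DIC = CA / (α₁ + 2α₂) = 2.04 / 0.8406 = 2.43 mmol/L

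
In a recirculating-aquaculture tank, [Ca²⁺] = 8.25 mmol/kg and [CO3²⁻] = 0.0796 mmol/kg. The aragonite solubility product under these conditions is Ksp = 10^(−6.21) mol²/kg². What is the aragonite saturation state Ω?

Ω = 1.07

Ksp = 10^(−6.21) = 6.166×10^-7
Ω = [Ca²⁺][CO3²⁻]/Ksp = (8.25×10^-3)(0.0796×10^-3) / 6.166×10^-7 = 1.07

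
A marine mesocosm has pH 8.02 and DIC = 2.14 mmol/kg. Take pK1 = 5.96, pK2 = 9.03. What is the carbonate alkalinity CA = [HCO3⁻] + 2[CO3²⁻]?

CA = [HCO3⁻] + 2[CO3²⁻] = (α₁ + 2α₂)·DIC
At pH 8.02: [H⁺]/K1 = 10^-2.06 = 0.0087096, K2/[H⁺] = 10^-1.01 = 0.097724
α₁ = 1/(1 + 0.0087096 + 0.097724) = 1/1.1064 = 0.9038; α₂ = α₁·K2/[H⁺] = 0.08832
α₁ + 2α₂ = 1.0805
CA = 1.0805 × 2.14 = 2.31 mmol/kg

CA = 2.31 mmol/kg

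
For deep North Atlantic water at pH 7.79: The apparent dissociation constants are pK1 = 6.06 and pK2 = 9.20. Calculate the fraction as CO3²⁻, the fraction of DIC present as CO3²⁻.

α₂ = 1 / (1 + [H⁺]/K2 + [H⁺]²/(K1K2)) = 1 / (1 + 10^+1.41 + 10^-0.32)
   = 1 / (1 + 25.704 + 0.47863) = 1/27.183 = 0.03679

α₂ = 0.0368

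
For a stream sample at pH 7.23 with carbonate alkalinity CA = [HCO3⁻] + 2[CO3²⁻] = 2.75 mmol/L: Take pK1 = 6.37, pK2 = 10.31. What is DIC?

CA = [HCO3⁻] + 2[CO3²⁻] = (α₁ + 2α₂)·DIC
At pH 7.23: [H⁺]/K1 = 10^-0.86 = 0.13804, K2/[H⁺] = 10^-3.08 = 0.00083176
α₁ = 1/(1 + 0.13804 + 0.00083176) = 1/1.1389 = 0.8781; α₂ = α₁·K2/[H⁺] = 0.0007303
α₁ + 2α₂ = 0.8795
DIC = CA / (α₁ + 2α₂) = 2.75 / 0.8795 = 3.13 mmol/L

DIC = 3.13 mmol/L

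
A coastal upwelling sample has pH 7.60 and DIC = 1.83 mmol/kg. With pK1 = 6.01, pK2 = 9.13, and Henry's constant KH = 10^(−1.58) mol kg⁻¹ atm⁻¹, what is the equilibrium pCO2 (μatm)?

α₀ = 1 / (1 + K1/[H⁺] + K1K2/[H⁺]²) = 1 / (1 + 10^+1.59 + 10^+0.06)
   = 1 / (1 + 38.905 + 1.1482) = 1/41.053 = 0.02436
[CO2*] = α₀ × DIC = 0.02436 × 1.83 = 0.04458 mmol/kg
pCO2 = [CO2*]/KH = 4.458×10^-5 / 2.630×10^-2 = 1690 μatm

pCO2 = 1690 μatm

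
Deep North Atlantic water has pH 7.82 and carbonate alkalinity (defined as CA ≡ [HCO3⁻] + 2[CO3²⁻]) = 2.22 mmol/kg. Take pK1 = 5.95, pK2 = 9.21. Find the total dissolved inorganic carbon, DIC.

CA = [HCO3⁻] + 2[CO3²⁻] = (α₁ + 2α₂)·DIC
At pH 7.82: [H⁺]/K1 = 10^-1.87 = 0.013490, K2/[H⁺] = 10^-1.39 = 0.040738
α₁ = 1/(1 + 0.013490 + 0.040738) = 1/1.0542 = 0.9486; α₂ = α₁·K2/[H⁺] = 0.03864
α₁ + 2α₂ = 1.0258
DIC = CA / (α₁ + 2α₂) = 2.22 / 1.0258 = 2.16 mmol/kg

DIC = 2.16 mmol/kg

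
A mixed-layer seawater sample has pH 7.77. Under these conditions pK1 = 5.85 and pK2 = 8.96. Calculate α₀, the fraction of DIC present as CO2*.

α₀ = 0.0112

α₀ = 1 / (1 + K1/[H⁺] + K1K2/[H⁺]²) = 1 / (1 + 10^+1.92 + 10^+0.73)
   = 1 / (1 + 83.176 + 5.3703) = 1/89.547 = 0.01117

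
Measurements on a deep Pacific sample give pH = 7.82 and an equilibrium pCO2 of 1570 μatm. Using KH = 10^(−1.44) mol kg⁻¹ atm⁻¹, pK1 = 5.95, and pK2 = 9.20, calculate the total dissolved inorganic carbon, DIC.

DIC = 4.46 mmol/kg

[CO2*] = KH · pCO2 = 10^(−1.44) × 1570×10^-6 = 5.700×10^-5 mol/kg
α₀ = 1/(1 + K1/[H⁺] + K1K2/[H⁺]²) = 1/(1 + 10^+1.87 + 10^+0.49) = 0.01278
DIC = [CO2*]/α₀ = 5.700×10^-5 / 0.01278 = 4.46 mmol/kg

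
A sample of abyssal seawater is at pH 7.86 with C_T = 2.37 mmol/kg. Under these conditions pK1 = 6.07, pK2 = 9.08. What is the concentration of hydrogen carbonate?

α₁ = 1 / (1 + [H⁺]/K1 + K2/[H⁺]) = 1 / (1 + 10^-1.79 + 10^-1.22)
   = 1 / (1 + 0.016218 + 0.060256) = 1/1.0765 = 0.9290
[HCO3⁻] = α₁ × DIC = 0.9290 × 2.37 = 2.20 mmol/kg

[HCO3⁻] = 2.20 mmol/kg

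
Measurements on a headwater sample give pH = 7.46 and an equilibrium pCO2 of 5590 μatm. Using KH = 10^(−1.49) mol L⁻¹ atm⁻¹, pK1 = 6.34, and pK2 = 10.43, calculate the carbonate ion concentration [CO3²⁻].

[CO3²⁻] = 2.56 μmol/L

[CO2*] = KH · pCO2 = 10^(−1.49) × 5590×10^-6 = 1.809×10^-4 mol/L
α₀ = 1/(1 + K1/[H⁺] + K1K2/[H⁺]²) = 1/(1 + 10^+1.12 + 10^-1.85) = 0.07044
DIC = [CO2*]/α₀ = 1.809×10^-4 / 0.07044 = 2.568 mmol/L
[CO3²⁻] = α₂·DIC; α₂ = 0.0009950, so [CO3²⁻] = 0.0009950 × 2.568 = 0.00256 mmol/L = 2.56 μmol/L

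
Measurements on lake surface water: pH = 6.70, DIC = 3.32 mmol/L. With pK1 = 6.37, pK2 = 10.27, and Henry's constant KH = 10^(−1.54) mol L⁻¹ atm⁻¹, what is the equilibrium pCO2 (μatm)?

α₀ = 1 / (1 + K1/[H⁺] + K1K2/[H⁺]²) = 1 / (1 + 10^+0.33 + 10^-3.24)
   = 1 / (1 + 2.1380 + 0.00057544) = 1/3.1385 = 0.3186
[CO2*] = α₀ × DIC = 0.3186 × 3.32 = 1.058 mmol/L
pCO2 = [CO2*]/KH = 1.058×10^-3 / 2.884×10^-2 = 3.67×10^4 μatm

pCO2 = 3.67×10^4 μatm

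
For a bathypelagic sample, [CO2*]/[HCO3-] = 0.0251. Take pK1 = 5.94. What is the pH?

From K1 = [H⁺][HCO3-]/[CO2*]:  pH = pK1 − log₁₀([CO2*]/[HCO3-])
log₁₀(0.0251) = -1.600
pH = 5.94 − (-1.600) = 7.54

pH = 7.54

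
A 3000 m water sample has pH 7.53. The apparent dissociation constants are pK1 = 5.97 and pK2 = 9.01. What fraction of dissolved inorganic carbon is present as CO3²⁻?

α₂ = 0.0312

α₂ = 1 / (1 + [H⁺]/K2 + [H⁺]²/(K1K2)) = 1 / (1 + 10^+1.48 + 10^-0.08)
   = 1 / (1 + 30.200 + 0.83176) = 1/32.031 = 0.03122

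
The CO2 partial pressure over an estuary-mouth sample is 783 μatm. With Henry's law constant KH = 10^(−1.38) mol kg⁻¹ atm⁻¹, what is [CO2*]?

KH = 10^(−1.38) = 4.169×10^-2 mol kg⁻¹ atm⁻¹
[CO2*] = KH · pCO2 = 4.169×10^-2 × 783×10^-6 atm = 3.26×10^-5 mol/kg

[CO2*] = 32.6 μmol/kg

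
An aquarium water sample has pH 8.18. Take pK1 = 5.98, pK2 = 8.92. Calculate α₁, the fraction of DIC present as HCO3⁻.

α₁ = 1 / (1 + [H⁺]/K1 + K2/[H⁺]) = 1 / (1 + 10^-2.20 + 10^-0.74)
   = 1 / (1 + 0.0063096 + 0.18197) = 1/1.1883 = 0.8416

α₁ = 0.842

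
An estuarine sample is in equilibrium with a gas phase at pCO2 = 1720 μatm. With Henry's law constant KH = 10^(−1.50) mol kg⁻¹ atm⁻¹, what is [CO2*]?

KH = 10^(−1.50) = 3.162×10^-2 mol kg⁻¹ atm⁻¹
[CO2*] = KH · pCO2 = 3.162×10^-2 × 1720×10^-6 atm = 5.44×10^-5 mol/kg

[CO2*] = 54.4 μmol/kg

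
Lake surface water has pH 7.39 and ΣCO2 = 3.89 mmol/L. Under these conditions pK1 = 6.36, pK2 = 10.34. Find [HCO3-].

α₁ = 1 / (1 + [H⁺]/K1 + K2/[H⁺]) = 1 / (1 + 10^-1.03 + 10^-2.95)
   = 1 / (1 + 0.093325 + 0.0011220) = 1/1.0944 = 0.9137
[HCO3⁻] = α₁ × DIC = 0.9137 × 3.89 = 3.55 mmol/L

[HCO3⁻] = 3.55 mmol/L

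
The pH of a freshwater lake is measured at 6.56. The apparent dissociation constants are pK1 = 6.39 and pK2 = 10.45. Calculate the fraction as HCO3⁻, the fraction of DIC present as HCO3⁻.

α₁ = 0.597

α₁ = 1 / (1 + [H⁺]/K1 + K2/[H⁺]) = 1 / (1 + 10^-0.17 + 10^-3.89)
   = 1 / (1 + 0.67608 + 0.00012882) = 1/1.6762 = 0.5966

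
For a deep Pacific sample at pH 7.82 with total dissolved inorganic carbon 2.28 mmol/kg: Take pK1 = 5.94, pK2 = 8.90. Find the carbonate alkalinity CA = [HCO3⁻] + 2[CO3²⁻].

CA = [HCO3⁻] + 2[CO3²⁻] = (α₁ + 2α₂)·DIC
At pH 7.82: [H⁺]/K1 = 10^-1.88 = 0.013183, K2/[H⁺] = 10^-1.08 = 0.083176
α₁ = 1/(1 + 0.013183 + 0.083176) = 1/1.0964 = 0.9121; α₂ = α₁·K2/[H⁺] = 0.07587
α₁ + 2α₂ = 1.0638
CA = 1.0638 × 2.28 = 2.43 mmol/kg

CA = 2.43 mmol/kg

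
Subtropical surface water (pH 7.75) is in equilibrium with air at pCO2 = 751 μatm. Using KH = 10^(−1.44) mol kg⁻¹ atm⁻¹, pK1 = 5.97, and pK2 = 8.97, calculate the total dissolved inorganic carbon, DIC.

DIC = 1.77 mmol/kg

[CO2*] = KH · pCO2 = 10^(−1.44) × 751×10^-6 = 2.727×10^-5 mol/kg
α₀ = 1/(1 + K1/[H⁺] + K1K2/[H⁺]²) = 1/(1 + 10^+1.78 + 10^+0.56) = 0.01541
DIC = [CO2*]/α₀ = 2.727×10^-5 / 0.01541 = 1.77 mmol/kg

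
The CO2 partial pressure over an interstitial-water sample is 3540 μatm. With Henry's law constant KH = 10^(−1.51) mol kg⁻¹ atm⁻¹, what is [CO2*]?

[CO2*] = 109 μmol/kg

KH = 10^(−1.51) = 3.090×10^-2 mol kg⁻¹ atm⁻¹
[CO2*] = KH · pCO2 = 3.090×10^-2 × 3540×10^-6 atm = 1.09×10^-4 mol/kg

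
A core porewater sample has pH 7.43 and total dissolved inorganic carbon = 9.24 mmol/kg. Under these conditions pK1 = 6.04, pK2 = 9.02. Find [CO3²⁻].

α₂ = 1 / (1 + [H⁺]/K2 + [H⁺]²/(K1K2)) = 1 / (1 + 10^+1.59 + 10^+0.20)
   = 1 / (1 + 38.905 + 1.5849) = 1/41.489 = 0.02410
[CO3²⁻] = α₂ × DIC = 0.02410 × 9.24 = 0.223 mmol/kg

[CO3²⁻] = 0.223 mmol/kg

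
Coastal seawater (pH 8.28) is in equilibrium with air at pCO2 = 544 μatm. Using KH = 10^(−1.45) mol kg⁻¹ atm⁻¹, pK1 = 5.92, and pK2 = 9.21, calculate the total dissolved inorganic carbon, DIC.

[CO2*] = KH · pCO2 = 10^(−1.45) × 544×10^-6 = 1.930×10^-5 mol/kg
α₀ = 1/(1 + K1/[H⁺] + K1K2/[H⁺]²) = 1/(1 + 10^+2.36 + 10^+1.43) = 0.003891
DIC = [CO2*]/α₀ = 1.930×10^-5 / 0.003891 = 4.96 mmol/kg

DIC = 4.96 mmol/kg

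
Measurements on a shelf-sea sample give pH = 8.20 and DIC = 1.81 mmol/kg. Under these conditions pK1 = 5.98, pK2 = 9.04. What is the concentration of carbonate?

α₂ = 1 / (1 + [H⁺]/K2 + [H⁺]²/(K1K2)) = 1 / (1 + 10^+0.84 + 10^-1.38)
   = 1 / (1 + 6.9183 + 0.041687) = 1/7.9600 = 0.1256
[CO3²⁻] = α₂ × DIC = 0.1256 × 1.81 = 0.227 mmol/kg

[CO3²⁻] = 0.227 mmol/kg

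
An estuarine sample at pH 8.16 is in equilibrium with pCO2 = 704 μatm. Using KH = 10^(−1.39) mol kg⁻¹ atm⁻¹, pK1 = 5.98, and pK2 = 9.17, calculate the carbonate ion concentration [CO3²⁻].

[CO3²⁻] = 0.424 mmol/kg

[CO2*] = KH · pCO2 = 10^(−1.39) × 704×10^-6 = 2.868×10^-5 mol/kg
α₀ = 1/(1 + K1/[H⁺] + K1K2/[H⁺]²) = 1/(1 + 10^+2.18 + 10^+1.17) = 0.005983
DIC = [CO2*]/α₀ = 2.868×10^-5 / 0.005983 = 4.794 mmol/kg
[CO3²⁻] = α₂·DIC; α₂ = 0.08849, so [CO3²⁻] = 0.08849 × 4.794 = 0.424 mmol/kg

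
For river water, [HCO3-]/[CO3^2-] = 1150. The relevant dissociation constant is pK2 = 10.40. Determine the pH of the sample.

pH = 7.34

From K2 = [H⁺][CO3^2-]/[HCO3-]:  pH = pK2 − log₁₀([HCO3-]/[CO3^2-])
log₁₀(1150) = +3.061
pH = 10.40 − (+3.061) = 7.34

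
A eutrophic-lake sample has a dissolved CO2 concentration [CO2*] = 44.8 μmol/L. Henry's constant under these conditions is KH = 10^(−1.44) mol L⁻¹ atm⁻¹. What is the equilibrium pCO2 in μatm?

KH = 10^(−1.44) = 3.631×10^-2 mol L⁻¹ atm⁻¹
pCO2 = [CO2*]/KH = 44.8×10^-6 / 3.631×10^-2 = 1.23×10^-3 atm = 1230 μatm

pCO2 = 1230 μatm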